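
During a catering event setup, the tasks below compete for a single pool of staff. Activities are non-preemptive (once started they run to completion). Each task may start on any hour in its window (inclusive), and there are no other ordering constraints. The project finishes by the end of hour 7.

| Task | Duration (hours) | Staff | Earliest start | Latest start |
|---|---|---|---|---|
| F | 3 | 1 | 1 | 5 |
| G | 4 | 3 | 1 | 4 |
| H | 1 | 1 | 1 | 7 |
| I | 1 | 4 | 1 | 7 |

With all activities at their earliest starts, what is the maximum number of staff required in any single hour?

9

Early-start schedule: F@1, G@1, H@1, I@1.
Load per hour: hour 1: 9, hour 2: 4, hour 3: 4, hour 4: 3, hour 5: 0, hour 6: 0, hour 7: 0.
Peak is 9.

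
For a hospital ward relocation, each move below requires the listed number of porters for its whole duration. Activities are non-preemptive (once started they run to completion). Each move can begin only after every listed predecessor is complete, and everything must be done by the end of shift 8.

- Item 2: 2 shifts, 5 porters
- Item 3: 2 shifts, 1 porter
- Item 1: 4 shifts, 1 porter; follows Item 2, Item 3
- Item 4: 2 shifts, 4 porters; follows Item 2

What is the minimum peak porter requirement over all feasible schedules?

Early-start (Item 2@1, Item 3@1, Item 1@3, Item 4@3) gives peak 6: s1:6  s2:6  s3:5  s4:5  s5:1  s6:1  s7:0  s8:0.
Shift Item 3→3, Item 1→5.
Schedule Item 2@1, Item 3@3, Item 1@5, Item 4@3: s1:5  s2:5  s3:5  s4:5  s5:1  s6:1  s7:1  s8:1 — peak 5.

5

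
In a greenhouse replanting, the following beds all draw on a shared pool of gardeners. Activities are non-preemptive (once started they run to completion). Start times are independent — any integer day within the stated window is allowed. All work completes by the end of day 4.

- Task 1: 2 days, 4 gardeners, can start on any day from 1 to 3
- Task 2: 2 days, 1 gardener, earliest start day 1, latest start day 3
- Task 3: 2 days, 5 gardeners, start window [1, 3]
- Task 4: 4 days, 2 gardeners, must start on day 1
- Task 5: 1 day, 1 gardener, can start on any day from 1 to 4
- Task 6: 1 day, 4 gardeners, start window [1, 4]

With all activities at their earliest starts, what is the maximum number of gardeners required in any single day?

Early-start schedule: Task 1@1, Task 2@1, Task 3@1, Task 4@1, Task 5@1, Task 6@1.
Load per day: day 1: 17, day 2: 12, day 3: 2, day 4: 2.
Peak is 17.

17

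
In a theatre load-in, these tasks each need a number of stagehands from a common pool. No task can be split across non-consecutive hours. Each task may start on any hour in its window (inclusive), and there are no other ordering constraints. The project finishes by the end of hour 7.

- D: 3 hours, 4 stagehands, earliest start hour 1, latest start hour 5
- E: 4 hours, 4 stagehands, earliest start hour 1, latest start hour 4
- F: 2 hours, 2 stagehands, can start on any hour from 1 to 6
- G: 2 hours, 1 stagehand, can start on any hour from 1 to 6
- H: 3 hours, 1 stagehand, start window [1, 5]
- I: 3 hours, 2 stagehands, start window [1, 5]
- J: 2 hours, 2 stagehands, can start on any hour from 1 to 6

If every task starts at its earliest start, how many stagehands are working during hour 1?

At early start, hour 1 has: D, E, F, G, H, I, J.
Demand: 4 + 4 + 2 + 1 + 1 + 2 + 2 = 16.

16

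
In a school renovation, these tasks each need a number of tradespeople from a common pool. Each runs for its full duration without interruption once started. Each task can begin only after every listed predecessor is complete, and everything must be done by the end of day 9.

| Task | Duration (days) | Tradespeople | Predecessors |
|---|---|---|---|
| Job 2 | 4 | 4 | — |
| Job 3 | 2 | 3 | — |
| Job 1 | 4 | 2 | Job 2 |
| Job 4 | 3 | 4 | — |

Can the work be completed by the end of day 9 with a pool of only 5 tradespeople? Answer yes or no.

no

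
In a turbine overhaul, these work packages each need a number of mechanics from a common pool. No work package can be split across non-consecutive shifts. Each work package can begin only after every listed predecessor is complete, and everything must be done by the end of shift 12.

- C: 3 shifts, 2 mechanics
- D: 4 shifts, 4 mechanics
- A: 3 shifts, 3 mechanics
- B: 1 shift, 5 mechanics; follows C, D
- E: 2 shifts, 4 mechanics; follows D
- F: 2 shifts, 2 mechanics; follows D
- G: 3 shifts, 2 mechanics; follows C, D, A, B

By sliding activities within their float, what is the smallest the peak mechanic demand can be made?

6

Early-start (C@1, D@1, A@1, B@5, E@5, F@5, G@6) gives peak 11: s1:9  s2:9  s3:9  s4:4  s5:11  s6:8  s7:2  s8:2  s9:0  s10:0  s11:0  s12:0.
Shift A→5, B→8, E→9, G→9.
Schedule C@1, D@1, A@5, B@8, E@9, F@5, G@9: s1:6  s2:6  s3:6  s4:4  s5:5  s6:5  s7:3  s8:5  s9:6  s10:6  s11:2  s12:0 — peak 6.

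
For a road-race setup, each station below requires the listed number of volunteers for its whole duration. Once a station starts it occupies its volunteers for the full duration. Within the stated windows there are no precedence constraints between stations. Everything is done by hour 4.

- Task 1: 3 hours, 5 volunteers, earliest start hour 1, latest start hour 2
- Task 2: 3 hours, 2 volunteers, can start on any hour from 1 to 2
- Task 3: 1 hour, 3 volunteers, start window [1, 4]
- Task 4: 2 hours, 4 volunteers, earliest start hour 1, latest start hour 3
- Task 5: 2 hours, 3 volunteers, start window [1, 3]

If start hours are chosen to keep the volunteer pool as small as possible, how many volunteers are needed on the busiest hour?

Early-start (Task 1@1, Task 2@1, Task 3@1, Task 4@1, Task 5@1) gives peak 17: h1:17  h2:14  h3:7  h4:0.
Shift Task 3→4, Task 5→3.
Schedule Task 1@1, Task 2@1, Task 3@4, Task 4@1, Task 5@3: h1:11  h2:11  h3:10  h4:6 — peak 11.

11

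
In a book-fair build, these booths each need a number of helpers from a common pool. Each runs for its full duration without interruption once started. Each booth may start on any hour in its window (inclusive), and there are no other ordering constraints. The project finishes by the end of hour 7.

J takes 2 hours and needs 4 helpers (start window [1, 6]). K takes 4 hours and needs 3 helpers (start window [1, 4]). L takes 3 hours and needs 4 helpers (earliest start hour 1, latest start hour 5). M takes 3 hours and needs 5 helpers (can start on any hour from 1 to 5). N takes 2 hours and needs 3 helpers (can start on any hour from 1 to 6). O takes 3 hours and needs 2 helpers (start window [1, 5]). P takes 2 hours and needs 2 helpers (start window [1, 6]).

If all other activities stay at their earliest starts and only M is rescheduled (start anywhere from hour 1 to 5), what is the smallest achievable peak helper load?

18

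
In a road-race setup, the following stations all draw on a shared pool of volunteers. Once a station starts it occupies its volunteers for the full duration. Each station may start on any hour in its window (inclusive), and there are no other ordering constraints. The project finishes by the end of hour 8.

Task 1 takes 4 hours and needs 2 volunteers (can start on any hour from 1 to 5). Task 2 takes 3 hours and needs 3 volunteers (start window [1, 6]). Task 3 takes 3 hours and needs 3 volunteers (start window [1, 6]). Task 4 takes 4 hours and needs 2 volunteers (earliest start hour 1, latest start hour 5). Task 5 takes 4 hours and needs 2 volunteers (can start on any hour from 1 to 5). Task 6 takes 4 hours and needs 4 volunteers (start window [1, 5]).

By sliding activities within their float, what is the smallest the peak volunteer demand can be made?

Early-start (Task 1@1, Task 2@1, Task 3@1, Task 4@1, Task 5@1, Task 6@1) gives peak 16: h1:16  h2:16  h3:16  h4:10  h5:0  h6:0  h7:0  h8:0.
Shift Task 4→4, Task 5→4, Task 6→5.
Schedule Task 1@1, Task 2@1, Task 3@1, Task 4@4, Task 5@4, Task 6@5: h1:8  h2:8  h3:8  h4:6  h5:8  h6:8  h7:8  h8:4 — peak 8.
Total volunteer-hours = 58 over 8 hours ⇒ peak ≥ ⌈58/8⌉ = 8, so 8 is optimal.

8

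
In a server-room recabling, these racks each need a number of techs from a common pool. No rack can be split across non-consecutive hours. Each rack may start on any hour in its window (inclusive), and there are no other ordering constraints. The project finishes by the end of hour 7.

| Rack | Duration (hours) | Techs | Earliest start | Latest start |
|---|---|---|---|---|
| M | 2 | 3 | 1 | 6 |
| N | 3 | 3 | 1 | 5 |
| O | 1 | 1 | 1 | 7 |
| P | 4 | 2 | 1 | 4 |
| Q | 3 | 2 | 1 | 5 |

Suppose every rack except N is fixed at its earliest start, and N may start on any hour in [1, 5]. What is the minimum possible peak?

N@1: h1:11  h2:10  h3:7  h4:2  h5:0  h6:0  h7:0 → peak 11
N@2: h1:8  h2:10  h3:7  h4:5  h5:0  h6:0  h7:0 → peak 10
N@3: h1:8  h2:7  h3:7  h4:5  h5:3  h6:0  h7:0 → peak 8
N@4: h1:8  h2:7  h3:4  h4:5  h5:3  h6:3  h7:0 → peak 8
N@5: h1:8  h2:7  h3:4  h4:2  h5:3  h6:3  h7:3 → peak 8
Best is N@3, peak 8.

8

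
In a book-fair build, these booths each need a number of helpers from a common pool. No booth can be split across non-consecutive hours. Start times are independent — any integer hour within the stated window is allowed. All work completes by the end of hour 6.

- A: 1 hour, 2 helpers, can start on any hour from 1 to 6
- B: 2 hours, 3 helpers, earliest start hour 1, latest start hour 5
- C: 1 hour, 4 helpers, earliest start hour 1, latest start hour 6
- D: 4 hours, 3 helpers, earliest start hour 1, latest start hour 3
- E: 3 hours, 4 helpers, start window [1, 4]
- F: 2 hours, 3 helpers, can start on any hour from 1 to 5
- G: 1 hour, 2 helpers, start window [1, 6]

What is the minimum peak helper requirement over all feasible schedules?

Early-start (A@1, B@1, C@1, D@1, E@1, F@1, G@1) gives peak 21: h1:21  h2:13  h3:7  h4:3  h5:0  h6:0.
Shift C→3, E→4, F→5, G→2.
Schedule A@1, B@1, C@3, D@1, E@4, F@5, G@2: h1:8  h2:8  h3:7  h4:7  h5:7  h6:7 — peak 8.
Total helper-hours = 44 over 6 hours ⇒ peak ≥ ⌈44/6⌉ = 8, so 8 is optimal.

8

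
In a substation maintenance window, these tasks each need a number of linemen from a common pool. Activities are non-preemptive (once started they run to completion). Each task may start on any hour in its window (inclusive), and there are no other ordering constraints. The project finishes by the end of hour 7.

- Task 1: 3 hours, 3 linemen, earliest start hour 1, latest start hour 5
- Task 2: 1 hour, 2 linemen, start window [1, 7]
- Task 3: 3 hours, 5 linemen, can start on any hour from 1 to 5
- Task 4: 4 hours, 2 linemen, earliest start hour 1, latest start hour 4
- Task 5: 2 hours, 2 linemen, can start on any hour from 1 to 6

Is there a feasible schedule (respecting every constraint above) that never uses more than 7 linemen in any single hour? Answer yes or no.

Schedule Task 1@1, Task 2@1, Task 3@4, Task 4@1, Task 5@2: h1:7  h2:7  h3:7  h4:7  h5:5  h6:5  h7:0 — peak 7 ≤ 7.

yes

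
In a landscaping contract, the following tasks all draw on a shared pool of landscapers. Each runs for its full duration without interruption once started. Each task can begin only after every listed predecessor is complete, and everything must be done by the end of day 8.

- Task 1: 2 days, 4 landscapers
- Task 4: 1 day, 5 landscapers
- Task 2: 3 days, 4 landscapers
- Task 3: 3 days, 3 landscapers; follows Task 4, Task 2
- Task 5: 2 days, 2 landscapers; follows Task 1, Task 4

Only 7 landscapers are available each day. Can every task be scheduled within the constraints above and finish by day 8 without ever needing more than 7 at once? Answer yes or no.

Schedule Task 1@5, Task 4@1, Task 2@2, Task 3@5, Task 5@7: d1:5  d2:4  d3:4  d4:4  d5:7  d6:7  d7:5  d8:2 — peak 7 ≤ 7.

yes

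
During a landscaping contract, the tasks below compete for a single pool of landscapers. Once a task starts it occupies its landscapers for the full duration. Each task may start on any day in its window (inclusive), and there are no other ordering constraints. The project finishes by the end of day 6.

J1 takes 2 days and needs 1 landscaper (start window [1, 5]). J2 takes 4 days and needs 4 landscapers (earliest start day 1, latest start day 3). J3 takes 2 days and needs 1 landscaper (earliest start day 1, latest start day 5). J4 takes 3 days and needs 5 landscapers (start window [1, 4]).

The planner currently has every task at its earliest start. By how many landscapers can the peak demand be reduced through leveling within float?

Early-start peak: d1:11  d2:11  d3:9  d4:4  d5:0  d6:0 ⇒ 11.
Leveled (J1@1, J2@1, J3@1, J4@3): d1:6  d2:6  d3:9  d4:9  d5:5  d6:0 ⇒ 9.
Reduction 11 − 9 = 2.

2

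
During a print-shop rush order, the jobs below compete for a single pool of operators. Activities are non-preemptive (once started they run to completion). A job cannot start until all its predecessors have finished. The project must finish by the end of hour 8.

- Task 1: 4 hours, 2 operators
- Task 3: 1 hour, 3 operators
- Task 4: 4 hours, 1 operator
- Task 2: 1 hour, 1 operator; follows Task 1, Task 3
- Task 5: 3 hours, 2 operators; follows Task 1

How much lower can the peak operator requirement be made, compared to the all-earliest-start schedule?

3

Early-start peak: h1:6  h2:3  h3:3  h4:3  h5:3  h6:2  h7:2  h8:0 ⇒ 6.
Leveled (Task 1@1, Task 3@5, Task 4@1, Task 2@6, Task 5@6): h1:3  h2:3  h3:3  h4:3  h5:3  h6:3  h7:2  h8:2 ⇒ 3.
Reduction 6 − 3 = 3.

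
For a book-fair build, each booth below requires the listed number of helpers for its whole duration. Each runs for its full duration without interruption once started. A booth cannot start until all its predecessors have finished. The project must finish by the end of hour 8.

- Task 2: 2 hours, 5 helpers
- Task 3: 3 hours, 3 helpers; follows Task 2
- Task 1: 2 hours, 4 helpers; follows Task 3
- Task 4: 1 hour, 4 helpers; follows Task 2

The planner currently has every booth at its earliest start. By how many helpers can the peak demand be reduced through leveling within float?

2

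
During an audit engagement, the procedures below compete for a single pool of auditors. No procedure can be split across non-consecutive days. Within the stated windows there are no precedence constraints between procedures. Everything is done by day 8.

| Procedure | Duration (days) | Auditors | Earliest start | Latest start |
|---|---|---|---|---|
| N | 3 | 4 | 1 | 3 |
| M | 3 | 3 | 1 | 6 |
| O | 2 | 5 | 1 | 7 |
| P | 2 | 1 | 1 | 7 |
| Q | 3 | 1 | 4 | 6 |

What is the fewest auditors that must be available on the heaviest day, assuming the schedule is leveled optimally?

Early-start (N@1, M@1, O@1, P@1, Q@4) gives peak 13: d1:13  d2:13  d3:7  d4:1  d5:1  d6:1  d7:0  d8:0.
Shift M→4, O→7.
Schedule N@1, M@4, O@7, P@1, Q@4: d1:5  d2:5  d3:4  d4:4  d5:4  d6:4  d7:5  d8:5 — peak 5.
Total auditor-days = 36 over 8 days ⇒ peak ≥ ⌈36/8⌉ = 5, so 5 is optimal.

5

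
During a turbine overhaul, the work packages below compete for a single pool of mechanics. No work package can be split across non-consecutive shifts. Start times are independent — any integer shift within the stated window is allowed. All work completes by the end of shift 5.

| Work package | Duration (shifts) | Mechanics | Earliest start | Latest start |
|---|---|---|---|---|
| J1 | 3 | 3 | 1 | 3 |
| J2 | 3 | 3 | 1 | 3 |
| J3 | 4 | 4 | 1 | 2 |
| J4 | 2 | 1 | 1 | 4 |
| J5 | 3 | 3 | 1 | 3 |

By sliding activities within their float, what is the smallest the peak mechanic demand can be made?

Early-start (J1@1, J2@1, J3@1, J4@1, J5@1) gives peak 14: s1:14  s2:14  s3:13  s4:4  s5:0.
Shift J5→3.
Schedule J1@1, J2@1, J3@1, J4@1, J5@3: s1:11  s2:11  s3:13  s4:7  s5:3 — peak 13.

13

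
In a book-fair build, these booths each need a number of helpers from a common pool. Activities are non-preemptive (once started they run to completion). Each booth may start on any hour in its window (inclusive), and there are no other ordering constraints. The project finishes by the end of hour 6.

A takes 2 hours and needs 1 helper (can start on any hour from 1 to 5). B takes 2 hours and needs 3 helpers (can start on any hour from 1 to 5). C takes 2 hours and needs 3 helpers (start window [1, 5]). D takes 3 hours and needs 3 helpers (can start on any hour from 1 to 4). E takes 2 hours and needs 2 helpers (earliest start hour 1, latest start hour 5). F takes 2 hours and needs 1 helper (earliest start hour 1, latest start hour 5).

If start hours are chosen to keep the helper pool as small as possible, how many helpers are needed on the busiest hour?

Early-start (A@1, B@1, C@1, D@1, E@1, F@1) gives peak 13: h1:13  h2:13  h3:3  h4:0  h5:0  h6:0.
Shift C→3, D→3, F→5.
Schedule A@1, B@1, C@3, D@3, E@1, F@5: h1:6  h2:6  h3:6  h4:6  h5:4  h6:1 — peak 6.

6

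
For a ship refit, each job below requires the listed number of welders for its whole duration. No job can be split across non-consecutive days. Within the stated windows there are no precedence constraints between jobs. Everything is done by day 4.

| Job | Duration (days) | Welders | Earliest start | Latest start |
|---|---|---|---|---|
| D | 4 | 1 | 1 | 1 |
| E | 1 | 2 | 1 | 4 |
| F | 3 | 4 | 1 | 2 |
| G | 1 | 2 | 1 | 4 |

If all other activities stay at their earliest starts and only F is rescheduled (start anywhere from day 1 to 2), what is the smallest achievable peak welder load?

F@1: d1:9  d2:5  d3:5  d4:1 → peak 9
F@2: d1:5  d2:5  d3:5  d4:5 → peak 5
Best is F@2, peak 5.

5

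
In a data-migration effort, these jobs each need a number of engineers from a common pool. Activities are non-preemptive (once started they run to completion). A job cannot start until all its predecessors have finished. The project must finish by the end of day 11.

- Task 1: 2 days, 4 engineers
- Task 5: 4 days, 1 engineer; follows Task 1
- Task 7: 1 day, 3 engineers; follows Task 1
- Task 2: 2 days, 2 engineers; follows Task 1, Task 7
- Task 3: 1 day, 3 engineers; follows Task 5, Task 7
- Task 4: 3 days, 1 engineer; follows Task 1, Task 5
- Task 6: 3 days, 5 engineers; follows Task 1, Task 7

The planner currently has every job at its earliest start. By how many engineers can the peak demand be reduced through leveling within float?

2

Early-start peak: d1:4  d2:4  d3:4  d4:8  d5:8  d6:6  d7:4  d8:1  d9:1  d10:0  d11:0 ⇒ 8.
Leveled (Task 1@1, Task 5@3, Task 7@3, Task 2@4, Task 3@7, Task 4@7, Task 6@8): d1:4  d2:4  d3:4  d4:3  d5:3  d6:1  d7:4  d8:6  d9:6  d10:5  d11:0 ⇒ 6.
Reduction 8 − 6 = 2.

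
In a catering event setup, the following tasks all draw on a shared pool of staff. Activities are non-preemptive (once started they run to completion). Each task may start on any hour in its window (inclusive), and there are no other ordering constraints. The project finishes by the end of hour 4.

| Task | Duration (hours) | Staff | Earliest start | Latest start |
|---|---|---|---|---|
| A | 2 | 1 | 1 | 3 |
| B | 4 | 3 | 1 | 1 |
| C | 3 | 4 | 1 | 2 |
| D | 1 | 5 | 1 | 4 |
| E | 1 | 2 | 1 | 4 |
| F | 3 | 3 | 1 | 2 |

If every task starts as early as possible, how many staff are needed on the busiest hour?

18

Early-start schedule: A@1, B@1, C@1, D@1, E@1, F@1.
Load per hour: hour 1: 18, hour 2: 11, hour 3: 10, hour 4: 3.
Peak is 18.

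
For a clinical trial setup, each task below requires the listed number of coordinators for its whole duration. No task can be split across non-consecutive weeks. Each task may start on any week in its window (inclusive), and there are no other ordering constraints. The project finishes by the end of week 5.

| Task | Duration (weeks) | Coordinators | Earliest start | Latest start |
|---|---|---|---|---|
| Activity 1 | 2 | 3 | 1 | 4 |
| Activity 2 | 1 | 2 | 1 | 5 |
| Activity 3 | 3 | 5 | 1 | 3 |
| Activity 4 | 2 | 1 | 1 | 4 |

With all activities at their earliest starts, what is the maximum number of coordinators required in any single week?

11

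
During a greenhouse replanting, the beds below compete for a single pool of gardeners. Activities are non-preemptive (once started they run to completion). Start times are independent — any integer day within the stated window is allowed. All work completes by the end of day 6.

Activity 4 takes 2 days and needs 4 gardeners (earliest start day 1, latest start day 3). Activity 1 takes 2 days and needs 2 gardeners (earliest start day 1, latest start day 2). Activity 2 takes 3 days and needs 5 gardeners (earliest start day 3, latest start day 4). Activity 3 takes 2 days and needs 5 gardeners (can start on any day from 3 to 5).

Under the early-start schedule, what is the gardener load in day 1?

6

At early start, day 1 has: Activity 4, Activity 1.
Demand: 4 + 2 = 6.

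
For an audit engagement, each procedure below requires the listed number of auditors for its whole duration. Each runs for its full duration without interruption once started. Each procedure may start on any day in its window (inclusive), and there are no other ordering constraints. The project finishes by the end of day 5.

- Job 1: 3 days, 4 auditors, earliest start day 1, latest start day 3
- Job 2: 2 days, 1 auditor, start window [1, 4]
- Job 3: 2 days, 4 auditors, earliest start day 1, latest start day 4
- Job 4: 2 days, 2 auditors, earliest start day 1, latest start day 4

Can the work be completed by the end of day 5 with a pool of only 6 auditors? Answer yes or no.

yes

Schedule Job 1@1, Job 2@1, Job 3@4, Job 4@3: d1:5  d2:5  d3:6  d4:6  d5:4 — peak 6 ≤ 6.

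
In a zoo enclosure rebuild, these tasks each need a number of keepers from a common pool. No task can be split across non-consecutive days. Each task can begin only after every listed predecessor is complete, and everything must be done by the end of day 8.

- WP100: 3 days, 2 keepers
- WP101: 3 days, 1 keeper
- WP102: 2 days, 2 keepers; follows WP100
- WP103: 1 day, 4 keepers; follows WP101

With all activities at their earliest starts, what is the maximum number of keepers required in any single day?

6

Early-start schedule: WP100@1, WP101@1, WP102@4, WP103@4.
Load per day: day 1: 3, day 2: 3, day 3: 3, day 4: 6, day 5: 2, day 6: 0, day 7: 0, day 8: 0.
Peak is 6.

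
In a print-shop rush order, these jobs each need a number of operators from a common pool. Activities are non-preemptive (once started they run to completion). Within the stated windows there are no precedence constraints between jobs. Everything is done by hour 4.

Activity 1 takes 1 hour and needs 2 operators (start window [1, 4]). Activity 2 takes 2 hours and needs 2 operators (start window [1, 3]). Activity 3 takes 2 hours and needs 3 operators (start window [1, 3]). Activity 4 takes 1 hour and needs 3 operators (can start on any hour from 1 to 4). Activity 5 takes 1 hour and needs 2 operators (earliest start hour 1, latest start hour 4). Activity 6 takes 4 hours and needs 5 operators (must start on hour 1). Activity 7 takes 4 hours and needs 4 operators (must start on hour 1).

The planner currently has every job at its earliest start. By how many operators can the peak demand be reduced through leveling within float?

7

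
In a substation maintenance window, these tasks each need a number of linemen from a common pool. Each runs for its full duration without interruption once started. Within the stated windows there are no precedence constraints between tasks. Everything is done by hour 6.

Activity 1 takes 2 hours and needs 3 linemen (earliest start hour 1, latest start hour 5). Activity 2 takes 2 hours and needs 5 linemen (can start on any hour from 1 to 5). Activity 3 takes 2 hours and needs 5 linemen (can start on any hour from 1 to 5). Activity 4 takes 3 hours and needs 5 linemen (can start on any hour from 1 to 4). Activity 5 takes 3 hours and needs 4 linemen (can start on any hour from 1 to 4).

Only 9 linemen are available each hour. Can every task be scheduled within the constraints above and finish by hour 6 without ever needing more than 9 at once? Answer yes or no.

The minimum achievable peak is 10; 9 < 10, so no feasible schedule stays within the cap.

no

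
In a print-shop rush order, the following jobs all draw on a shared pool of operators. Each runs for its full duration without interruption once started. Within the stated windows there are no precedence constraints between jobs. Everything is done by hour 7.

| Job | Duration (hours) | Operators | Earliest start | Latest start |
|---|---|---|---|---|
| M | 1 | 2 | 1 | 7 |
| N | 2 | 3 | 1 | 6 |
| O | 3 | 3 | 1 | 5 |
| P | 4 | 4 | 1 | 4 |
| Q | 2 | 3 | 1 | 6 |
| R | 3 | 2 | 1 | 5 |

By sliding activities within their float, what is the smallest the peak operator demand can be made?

7

Early-start (M@1, N@1, O@1, P@1, Q@1, R@1) gives peak 17: h1:17  h2:15  h3:9  h4:4  h5:0  h6:0  h7:0.
Shift O→3, P→4, Q→6.
Schedule M@1, N@1, O@3, P@4, Q@6, R@1: h1:7  h2:5  h3:5  h4:7  h5:7  h6:7  h7:7 — peak 7.
Total operator-hours = 45 over 7 hours ⇒ peak ≥ ⌈45/7⌉ = 7, so 7 is optimal.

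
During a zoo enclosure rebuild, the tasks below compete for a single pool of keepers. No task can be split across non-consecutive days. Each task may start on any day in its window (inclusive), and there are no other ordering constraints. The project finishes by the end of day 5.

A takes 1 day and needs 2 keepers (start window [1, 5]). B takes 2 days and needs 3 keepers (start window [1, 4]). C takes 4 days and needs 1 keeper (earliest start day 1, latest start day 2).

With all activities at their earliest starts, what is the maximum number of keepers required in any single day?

6

Early-start schedule: A@1, B@1, C@1.
Load per day: day 1: 6, day 2: 4, day 3: 1, day 4: 1, day 5: 0.
Peak is 6.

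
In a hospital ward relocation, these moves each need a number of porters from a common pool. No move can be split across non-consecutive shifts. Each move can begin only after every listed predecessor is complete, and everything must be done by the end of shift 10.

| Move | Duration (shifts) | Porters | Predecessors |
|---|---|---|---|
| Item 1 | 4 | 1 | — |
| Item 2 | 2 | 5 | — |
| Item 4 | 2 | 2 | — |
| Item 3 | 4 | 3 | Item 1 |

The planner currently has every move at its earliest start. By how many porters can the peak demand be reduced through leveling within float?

Early-start peak: s1:8  s2:8  s3:1  s4:1  s5:3  s6:3  s7:3  s8:3  s9:0  s10:0 ⇒ 8.
Leveled (Item 1@1, Item 2@5, Item 4@1, Item 3@7): s1:3  s2:3  s3:1  s4:1  s5:5  s6:5  s7:3  s8:3  s9:3  s10:3 ⇒ 5.
Reduction 8 − 5 = 3.

3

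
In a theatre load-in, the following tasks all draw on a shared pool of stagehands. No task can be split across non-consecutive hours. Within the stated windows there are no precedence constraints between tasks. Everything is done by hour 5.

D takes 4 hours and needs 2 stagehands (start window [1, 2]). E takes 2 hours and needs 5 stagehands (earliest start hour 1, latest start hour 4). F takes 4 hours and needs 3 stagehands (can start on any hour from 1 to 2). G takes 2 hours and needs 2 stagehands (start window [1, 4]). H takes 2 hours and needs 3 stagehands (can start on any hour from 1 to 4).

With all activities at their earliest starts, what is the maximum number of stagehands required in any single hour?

Early-start schedule: D@1, E@1, F@1, G@1, H@1.
Load per hour: hour 1: 15, hour 2: 15, hour 3: 5, hour 4: 5, hour 5: 0.
Peak is 15.

15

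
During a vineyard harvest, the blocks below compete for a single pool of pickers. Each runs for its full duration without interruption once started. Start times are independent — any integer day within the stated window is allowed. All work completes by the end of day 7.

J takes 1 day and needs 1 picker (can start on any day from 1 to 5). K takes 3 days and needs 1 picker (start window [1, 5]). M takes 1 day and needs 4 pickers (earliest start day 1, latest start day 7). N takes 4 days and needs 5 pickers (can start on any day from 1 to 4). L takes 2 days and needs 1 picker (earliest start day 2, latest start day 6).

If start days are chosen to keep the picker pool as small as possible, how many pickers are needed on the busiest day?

5

Early-start (J@1, K@1, M@1, N@1, L@2) gives peak 11: d1:11  d2:7  d3:7  d4:5  d5:0  d6:0  d7:0.
Shift J→2, N→4.
Schedule J@2, K@1, M@1, N@4, L@2: d1:5  d2:3  d3:2  d4:5  d5:5  d6:5  d7:5 — peak 5.
Total picker-days = 30 over 7 days ⇒ peak ≥ ⌈30/7⌉ = 5, so 5 is optimal.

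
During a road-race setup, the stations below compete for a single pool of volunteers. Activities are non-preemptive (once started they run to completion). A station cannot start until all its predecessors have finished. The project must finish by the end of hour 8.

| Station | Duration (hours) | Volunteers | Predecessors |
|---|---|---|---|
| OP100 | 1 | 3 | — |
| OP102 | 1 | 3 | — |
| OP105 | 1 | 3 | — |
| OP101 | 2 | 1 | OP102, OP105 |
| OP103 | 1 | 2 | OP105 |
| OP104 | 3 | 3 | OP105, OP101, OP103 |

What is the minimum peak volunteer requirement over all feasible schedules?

Early-start (OP100@1, OP102@1, OP105@1, OP101@2, OP103@2, OP104@4) gives peak 9: h1:9  h2:3  h3:1  h4:3  h5:3  h6:3  h7:0  h8:0.
Shift OP102→2, OP105→3, OP101→4, OP103→4, OP104→6.
Schedule OP100@1, OP102@2, OP105@3, OP101@4, OP103@4, OP104@6: h1:3  h2:3  h3:3  h4:3  h5:1  h6:3  h7:3  h8:3 — peak 3.
Total volunteer-hours = 22 over 8 hours ⇒ peak ≥ ⌈22/8⌉ = 3, so 3 is optimal.

3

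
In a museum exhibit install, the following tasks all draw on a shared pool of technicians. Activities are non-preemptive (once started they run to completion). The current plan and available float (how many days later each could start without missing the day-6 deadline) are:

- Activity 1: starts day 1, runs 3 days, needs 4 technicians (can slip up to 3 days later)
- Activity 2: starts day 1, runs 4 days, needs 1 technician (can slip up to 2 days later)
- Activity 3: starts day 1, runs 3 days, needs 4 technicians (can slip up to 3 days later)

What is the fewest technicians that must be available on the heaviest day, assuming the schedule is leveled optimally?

5

Early-start (Activity 1@1, Activity 2@1, Activity 3@1) gives peak 9: d1:9  d2:9  d3:9  d4:1  d5:0  d6:0.
Shift Activity 3→4.
Schedule Activity 1@1, Activity 2@1, Activity 3@4: d1:5  d2:5  d3:5  d4:5  d5:4  d6:4 — peak 5.
Total technician-days = 28 over 6 days ⇒ peak ≥ ⌈28/6⌉ = 5, so 5 is optimal.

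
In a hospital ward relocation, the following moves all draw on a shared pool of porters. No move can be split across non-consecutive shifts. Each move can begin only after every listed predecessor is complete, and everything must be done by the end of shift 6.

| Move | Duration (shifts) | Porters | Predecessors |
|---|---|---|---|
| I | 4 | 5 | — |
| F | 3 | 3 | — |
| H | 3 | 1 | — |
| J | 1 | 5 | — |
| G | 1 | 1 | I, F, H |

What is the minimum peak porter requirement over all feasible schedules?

9

Early-start (I@1, F@1, H@1, J@1, G@5) gives peak 14: s1:14  s2:9  s3:9  s4:5  s5:1  s6:0.
Shift J→5.
Schedule I@1, F@1, H@1, J@5, G@5: s1:9  s2:9  s3:9  s4:5  s5:6  s6:0 — peak 9.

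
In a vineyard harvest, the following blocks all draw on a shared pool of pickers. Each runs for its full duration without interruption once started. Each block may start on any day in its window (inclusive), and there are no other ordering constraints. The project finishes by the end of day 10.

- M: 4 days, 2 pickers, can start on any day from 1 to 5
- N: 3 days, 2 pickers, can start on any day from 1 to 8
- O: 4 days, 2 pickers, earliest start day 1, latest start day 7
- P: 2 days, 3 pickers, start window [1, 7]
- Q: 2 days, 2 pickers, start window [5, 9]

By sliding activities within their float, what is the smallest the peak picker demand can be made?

4

Early-start (M@1, N@1, O@1, P@1, Q@5) gives peak 9: d1:9  d2:9  d3:6  d4:4  d5:2  d6:2  d7:0  d8:0  d9:0  d10:0.
Shift O→7, P→5, Q→7.
Schedule M@1, N@1, O@7, P@5, Q@7: d1:4  d2:4  d3:4  d4:2  d5:3  d6:3  d7:4  d8:4  d9:2  d10:2 — peak 4.
Total picker-days = 32 over 10 days ⇒ peak ≥ ⌈32/10⌉ = 4, so 4 is optimal.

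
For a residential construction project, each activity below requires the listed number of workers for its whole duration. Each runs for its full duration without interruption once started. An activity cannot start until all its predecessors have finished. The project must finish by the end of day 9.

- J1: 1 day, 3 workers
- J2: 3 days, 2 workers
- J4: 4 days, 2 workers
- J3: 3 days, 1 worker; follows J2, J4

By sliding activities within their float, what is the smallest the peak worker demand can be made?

Early-start (J1@1, J2@1, J4@1, J3@5) gives peak 7: d1:7  d2:4  d3:4  d4:2  d5:1  d6:1  d7:1  d8:0  d9:0.
Shift J2→2, J4→2, J3→6.
Schedule J1@1, J2@2, J4@2, J3@6: d1:3  d2:4  d3:4  d4:4  d5:2  d6:1  d7:1  d8:1  d9:0 — peak 4.

4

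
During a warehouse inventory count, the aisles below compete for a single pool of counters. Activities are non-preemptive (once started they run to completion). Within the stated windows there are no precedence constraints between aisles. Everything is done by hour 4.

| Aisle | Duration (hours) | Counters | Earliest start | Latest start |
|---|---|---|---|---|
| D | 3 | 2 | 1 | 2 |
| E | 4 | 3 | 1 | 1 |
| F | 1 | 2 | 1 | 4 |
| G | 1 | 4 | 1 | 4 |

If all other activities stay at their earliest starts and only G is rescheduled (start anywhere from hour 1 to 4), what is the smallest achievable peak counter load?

7

G@1: h1:11  h2:5  h3:5  h4:3 → peak 11
G@2: h1:7  h2:9  h3:5  h4:3 → peak 9
G@3: h1:7  h2:5  h3:9  h4:3 → peak 9
G@4: h1:7  h2:5  h3:5  h4:7 → peak 7
Best is G@4, peak 7.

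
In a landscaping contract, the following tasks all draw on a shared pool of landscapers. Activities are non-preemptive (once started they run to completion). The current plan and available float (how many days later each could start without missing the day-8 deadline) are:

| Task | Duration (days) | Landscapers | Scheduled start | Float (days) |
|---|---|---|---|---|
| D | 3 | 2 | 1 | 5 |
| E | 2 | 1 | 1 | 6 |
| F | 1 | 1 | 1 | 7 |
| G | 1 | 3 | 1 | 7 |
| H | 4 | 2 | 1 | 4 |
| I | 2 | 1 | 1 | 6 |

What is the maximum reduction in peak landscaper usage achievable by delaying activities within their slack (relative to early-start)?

Early-start peak: d1:10  d2:6  d3:4  d4:2  d5:0  d6:0  d7:0  d8:0 ⇒ 10.
Leveled (D@1, E@1, F@3, G@4, H@5, I@5): d1:3  d2:3  d3:3  d4:3  d5:3  d6:3  d7:2  d8:2 ⇒ 3.
Reduction 10 − 3 = 7.

7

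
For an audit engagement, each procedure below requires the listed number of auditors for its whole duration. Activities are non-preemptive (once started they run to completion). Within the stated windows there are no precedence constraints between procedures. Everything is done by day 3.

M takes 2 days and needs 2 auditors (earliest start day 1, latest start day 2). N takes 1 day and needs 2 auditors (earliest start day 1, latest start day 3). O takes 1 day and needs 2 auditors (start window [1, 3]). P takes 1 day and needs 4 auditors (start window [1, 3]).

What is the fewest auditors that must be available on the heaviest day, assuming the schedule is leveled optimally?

Early-start (M@1, N@1, O@1, P@1) gives peak 10: d1:10  d2:2  d3:0.
Shift O→2, P→3.
Schedule M@1, N@1, O@2, P@3: d1:4  d2:4  d3:4 — peak 4.
Total auditor-days = 12 over 3 days ⇒ peak ≥ ⌈12/3⌉ = 4, so 4 is optimal.

4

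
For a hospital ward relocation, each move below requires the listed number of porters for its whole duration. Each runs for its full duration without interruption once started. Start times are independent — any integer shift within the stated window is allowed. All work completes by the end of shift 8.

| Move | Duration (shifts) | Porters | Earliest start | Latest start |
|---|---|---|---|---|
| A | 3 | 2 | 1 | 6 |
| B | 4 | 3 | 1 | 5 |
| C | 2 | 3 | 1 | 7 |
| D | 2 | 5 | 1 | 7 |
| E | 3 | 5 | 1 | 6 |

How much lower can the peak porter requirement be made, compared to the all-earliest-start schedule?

Early-start peak: s1:18  s2:18  s3:10  s4:3  s5:0  s6:0  s7:0  s8:0 ⇒ 18.
Leveled (A@1, B@1, C@1, D@4, E@6): s1:8  s2:8  s3:5  s4:8  s5:5  s6:5  s7:5  s8:5 ⇒ 8.
Reduction 18 − 8 = 10.

10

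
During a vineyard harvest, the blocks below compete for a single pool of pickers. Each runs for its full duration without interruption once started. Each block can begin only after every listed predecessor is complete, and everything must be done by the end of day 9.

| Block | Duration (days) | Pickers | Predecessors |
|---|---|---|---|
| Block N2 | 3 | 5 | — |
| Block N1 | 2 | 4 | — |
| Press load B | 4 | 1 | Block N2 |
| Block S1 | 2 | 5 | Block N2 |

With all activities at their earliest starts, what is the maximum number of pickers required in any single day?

9

Early-start schedule: Block N2@1, Block N1@1, Press load B@4, Block S1@4.
Load per day: day 1: 9, day 2: 9, day 3: 5, day 4: 6, day 5: 6, day 6: 1, day 7: 1, day 8: 0, day 9: 0.
Peak is 9.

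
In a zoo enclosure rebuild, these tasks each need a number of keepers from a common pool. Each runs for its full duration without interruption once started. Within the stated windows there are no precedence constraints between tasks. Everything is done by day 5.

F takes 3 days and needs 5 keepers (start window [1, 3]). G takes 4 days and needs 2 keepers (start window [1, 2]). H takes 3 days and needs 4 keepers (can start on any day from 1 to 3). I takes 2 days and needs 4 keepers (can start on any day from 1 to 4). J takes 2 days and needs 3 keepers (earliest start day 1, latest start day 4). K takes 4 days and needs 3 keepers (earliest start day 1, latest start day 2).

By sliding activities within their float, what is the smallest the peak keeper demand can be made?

14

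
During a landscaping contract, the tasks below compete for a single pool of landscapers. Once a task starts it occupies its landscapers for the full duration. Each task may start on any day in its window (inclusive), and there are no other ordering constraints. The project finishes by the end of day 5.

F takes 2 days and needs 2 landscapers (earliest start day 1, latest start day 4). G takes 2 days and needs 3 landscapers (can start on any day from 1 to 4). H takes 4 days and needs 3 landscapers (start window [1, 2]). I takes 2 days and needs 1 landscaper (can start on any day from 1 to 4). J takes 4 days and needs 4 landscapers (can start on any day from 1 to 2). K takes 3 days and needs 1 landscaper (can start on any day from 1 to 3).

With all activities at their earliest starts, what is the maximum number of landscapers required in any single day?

Early-start schedule: F@1, G@1, H@1, I@1, J@1, K@1.
Load per day: day 1: 14, day 2: 14, day 3: 8, day 4: 7, day 5: 0.
Peak is 14.

14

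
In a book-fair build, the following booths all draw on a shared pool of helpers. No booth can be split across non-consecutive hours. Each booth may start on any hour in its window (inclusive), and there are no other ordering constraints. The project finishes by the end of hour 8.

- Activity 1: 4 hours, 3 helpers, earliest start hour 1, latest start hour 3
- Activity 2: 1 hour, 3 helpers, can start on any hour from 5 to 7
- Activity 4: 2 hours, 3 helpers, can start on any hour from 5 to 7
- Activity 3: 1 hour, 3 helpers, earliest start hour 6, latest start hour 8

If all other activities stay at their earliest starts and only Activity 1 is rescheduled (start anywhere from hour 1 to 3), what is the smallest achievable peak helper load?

Activity 1@1: h1:3  h2:3  h3:3  h4:3  h5:6  h6:6  h7:0  h8:0 → peak 6
Activity 1@2: h1:0  h2:3  h3:3  h4:3  h5:9  h6:6  h7:0  h8:0 → peak 9
Activity 1@3: h1:0  h2:0  h3:3  h4:3  h5:9  h6:9  h7:0  h8:0 → peak 9
Best is Activity 1@1, peak 6.

6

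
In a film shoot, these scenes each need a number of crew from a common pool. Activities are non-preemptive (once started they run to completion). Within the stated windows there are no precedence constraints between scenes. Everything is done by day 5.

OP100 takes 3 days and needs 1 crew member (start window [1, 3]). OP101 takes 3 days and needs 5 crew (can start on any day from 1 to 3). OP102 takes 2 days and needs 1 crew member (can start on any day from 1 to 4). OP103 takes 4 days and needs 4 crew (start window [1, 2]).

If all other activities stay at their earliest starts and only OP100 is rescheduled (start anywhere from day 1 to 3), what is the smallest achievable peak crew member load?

OP100@1: d1:11  d2:11  d3:10  d4:4  d5:0 → peak 11
OP100@2: d1:10  d2:11  d3:10  d4:5  d5:0 → peak 11
OP100@3: d1:10  d2:10  d3:10  d4:5  d5:1 → peak 10
Best is OP100@3, peak 10.

10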